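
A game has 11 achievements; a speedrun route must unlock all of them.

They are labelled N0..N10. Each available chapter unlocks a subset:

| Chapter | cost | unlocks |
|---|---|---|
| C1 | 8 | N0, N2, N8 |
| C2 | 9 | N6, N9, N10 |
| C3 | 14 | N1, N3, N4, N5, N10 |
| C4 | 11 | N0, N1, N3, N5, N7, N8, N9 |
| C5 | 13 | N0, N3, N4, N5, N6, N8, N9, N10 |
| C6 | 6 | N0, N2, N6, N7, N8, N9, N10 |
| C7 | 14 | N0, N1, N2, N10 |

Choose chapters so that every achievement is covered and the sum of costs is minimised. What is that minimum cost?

20

C3, C6 together cover every achievement (C3 ∪ C6 = {N0, N1, N2, N3, N4, N5, N6, N7, N8, N9, N10}); total cost 14 + 6 = 20.
No covering selection has total cost below 20.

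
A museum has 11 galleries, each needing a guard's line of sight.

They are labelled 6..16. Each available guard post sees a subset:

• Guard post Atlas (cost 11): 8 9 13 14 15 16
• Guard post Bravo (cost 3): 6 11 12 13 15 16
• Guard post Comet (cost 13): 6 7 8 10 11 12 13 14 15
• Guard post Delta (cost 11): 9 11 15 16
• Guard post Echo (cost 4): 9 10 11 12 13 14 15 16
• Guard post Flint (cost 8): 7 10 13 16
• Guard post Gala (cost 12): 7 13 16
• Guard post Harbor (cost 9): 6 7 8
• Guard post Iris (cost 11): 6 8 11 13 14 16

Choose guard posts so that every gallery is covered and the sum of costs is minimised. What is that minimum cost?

13

Echo, Harbor together cover every gallery (Echo ∪ Harbor = {6, 7, 8, 9, 10, 11, 12, 13, 14, 15, 16}); total cost 4 + 9 = 13.
The greedy pick Bravo, Echo, Harbor costs 16; no covering selection beats 13.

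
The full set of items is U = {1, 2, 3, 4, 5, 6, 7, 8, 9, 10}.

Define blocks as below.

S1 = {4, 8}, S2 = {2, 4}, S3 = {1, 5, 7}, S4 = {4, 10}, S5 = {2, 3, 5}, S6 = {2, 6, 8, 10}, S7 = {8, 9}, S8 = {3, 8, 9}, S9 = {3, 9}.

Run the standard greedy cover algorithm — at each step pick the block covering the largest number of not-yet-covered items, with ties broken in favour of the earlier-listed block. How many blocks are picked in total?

Greedy: pick S6 (covers 4 new) → pick S3 (covers 3 new) → pick S8 (covers 2 new) → pick S1 (covers 1 new). Total picks: 4.

4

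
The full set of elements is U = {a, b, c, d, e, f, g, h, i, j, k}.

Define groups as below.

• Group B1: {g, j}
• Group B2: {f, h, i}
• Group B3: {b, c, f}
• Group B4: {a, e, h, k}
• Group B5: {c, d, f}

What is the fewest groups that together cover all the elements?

5

B1 and B2 and B3 and B4 and B5 together: B1 ∪ B2 ∪ B3 ∪ B4 ∪ B5 = {a, b, c, d, e, f, g, h, i, j, k} — every element is covered.
No 4 of the 5 groups cover everything (all 5 combinations miss at least one element), so 5 is optimal.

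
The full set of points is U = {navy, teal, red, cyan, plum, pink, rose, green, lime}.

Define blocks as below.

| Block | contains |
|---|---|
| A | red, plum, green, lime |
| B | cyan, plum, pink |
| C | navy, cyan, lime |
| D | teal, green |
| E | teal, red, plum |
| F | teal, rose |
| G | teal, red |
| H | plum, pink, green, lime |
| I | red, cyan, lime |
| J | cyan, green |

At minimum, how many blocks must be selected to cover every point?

C and E and F and H together: C ∪ E ∪ F ∪ H = {navy, teal, red, cyan, plum, pink, rose, green, lime} — every point is covered.
No 3 of the 10 blocks cover everything (all 120 combinations miss at least one point), so 4 is optimal.

4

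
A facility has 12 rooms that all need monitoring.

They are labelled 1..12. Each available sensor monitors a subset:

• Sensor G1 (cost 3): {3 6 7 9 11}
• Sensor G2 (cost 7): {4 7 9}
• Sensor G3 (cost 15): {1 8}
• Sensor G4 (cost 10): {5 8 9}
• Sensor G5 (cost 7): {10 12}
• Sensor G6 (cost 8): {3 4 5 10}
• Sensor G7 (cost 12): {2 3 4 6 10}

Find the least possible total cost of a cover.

G1, G3, G5, G6, G7 together cover every room (G1 ∪ G3 ∪ G5 ∪ G6 ∪ G7 = {1, 2, 3, 4, 5, 6, 7, 8, 9, 10, 11, 12}); total cost 3 + 15 + 7 + 8 + 12 = 45.
No covering selection has total cost below 45.

45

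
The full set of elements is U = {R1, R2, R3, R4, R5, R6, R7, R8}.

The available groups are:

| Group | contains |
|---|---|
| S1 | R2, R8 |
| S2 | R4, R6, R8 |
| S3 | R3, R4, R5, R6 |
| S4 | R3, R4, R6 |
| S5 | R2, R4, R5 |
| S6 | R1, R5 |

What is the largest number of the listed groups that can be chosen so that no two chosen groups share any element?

3

S1, S4, S6 are pairwise disjoint (S1={R2,R8}; S4={R3,R4,R6}; S6={R1,R5}).
Every remaining group overlaps one of these, and no 4 of the listed groups are pairwise disjoint, so 3 is the maximum.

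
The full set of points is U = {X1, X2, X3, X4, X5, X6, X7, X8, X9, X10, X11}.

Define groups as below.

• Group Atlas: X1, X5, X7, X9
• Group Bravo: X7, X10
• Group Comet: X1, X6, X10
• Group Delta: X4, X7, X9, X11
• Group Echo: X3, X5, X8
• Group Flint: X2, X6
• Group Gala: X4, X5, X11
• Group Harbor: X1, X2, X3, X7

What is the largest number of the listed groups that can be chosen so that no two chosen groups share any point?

3

Bravo, Echo, Flint are pairwise disjoint (Bravo={X7,X10}; Echo={X3,X5,X8}; Flint={X2,X6}).
Every remaining group overlaps one of these, and no 4 of the listed groups are pairwise disjoint, so 3 is the maximum.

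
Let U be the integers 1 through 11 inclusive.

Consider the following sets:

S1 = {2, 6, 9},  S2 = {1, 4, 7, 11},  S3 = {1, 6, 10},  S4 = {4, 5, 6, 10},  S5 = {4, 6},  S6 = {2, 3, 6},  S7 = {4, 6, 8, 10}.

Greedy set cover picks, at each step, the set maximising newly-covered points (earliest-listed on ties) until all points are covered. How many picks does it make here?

Greedy: pick S2 (covers 4 new) → pick S1 (covers 3 new) → pick S4 (covers 2 new) → pick S6 (covers 1 new) → pick S7 (covers 1 new). Total picks: 5.

5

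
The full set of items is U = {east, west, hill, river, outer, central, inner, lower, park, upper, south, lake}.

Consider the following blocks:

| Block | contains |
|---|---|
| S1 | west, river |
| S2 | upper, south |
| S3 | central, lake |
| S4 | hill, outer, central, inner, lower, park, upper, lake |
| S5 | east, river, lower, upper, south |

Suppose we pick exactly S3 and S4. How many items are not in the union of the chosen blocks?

Union of S3, S4 = {hill, outer, central, inner, lower, park, upper, lake}.
Not covered: east, west, river, south — 4 items.

4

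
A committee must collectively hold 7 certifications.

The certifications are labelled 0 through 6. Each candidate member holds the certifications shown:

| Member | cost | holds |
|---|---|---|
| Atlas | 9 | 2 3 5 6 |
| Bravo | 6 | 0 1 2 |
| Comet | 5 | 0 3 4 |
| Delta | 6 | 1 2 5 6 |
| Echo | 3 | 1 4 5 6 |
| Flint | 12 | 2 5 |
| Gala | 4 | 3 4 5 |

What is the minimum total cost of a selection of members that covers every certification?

11

Comet, Delta together cover every certification (Comet ∪ Delta = {0, 1, 2, 3, 4, 5, 6}); total cost 5 + 6 = 11.
The greedy pick Echo, Comet, Bravo costs 14; no covering selection beats 11.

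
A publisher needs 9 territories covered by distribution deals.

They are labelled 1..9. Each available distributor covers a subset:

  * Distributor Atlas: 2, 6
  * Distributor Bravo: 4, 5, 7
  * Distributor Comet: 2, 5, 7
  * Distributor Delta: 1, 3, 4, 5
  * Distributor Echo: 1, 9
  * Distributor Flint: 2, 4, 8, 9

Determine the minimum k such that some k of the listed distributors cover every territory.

Atlas and Comet and Delta and Flint together: Atlas ∪ Comet ∪ Delta ∪ Flint = {1, 2, 3, 4, 5, 6, 7, 8, 9} — every territory is covered.
No 3 of the 6 distributors cover everything (all 20 combinations miss at least one territory), so 4 is optimal.

4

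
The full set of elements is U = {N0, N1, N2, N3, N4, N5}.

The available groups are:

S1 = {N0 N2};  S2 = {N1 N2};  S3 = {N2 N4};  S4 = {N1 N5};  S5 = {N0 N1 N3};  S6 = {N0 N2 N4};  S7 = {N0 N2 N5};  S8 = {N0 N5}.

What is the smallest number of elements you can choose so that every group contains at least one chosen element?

Take H = {N1, N2, N5}. Each listed group contains at least one of these, so H is a hitting set of size 3.
No choice of 2 elements meets every group, so 3 is the minimum.

3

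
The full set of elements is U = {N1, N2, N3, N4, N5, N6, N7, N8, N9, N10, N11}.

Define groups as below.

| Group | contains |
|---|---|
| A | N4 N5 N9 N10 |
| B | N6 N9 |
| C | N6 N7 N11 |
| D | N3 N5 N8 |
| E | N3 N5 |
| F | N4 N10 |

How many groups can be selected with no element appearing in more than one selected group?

C, D, F are pairwise disjoint (C={N6,N7,N11}; D={N3,N5,N8}; F={N4,N10}).
Every remaining group overlaps one of these, and no 4 of the listed groups are pairwise disjoint, so 3 is the maximum.

3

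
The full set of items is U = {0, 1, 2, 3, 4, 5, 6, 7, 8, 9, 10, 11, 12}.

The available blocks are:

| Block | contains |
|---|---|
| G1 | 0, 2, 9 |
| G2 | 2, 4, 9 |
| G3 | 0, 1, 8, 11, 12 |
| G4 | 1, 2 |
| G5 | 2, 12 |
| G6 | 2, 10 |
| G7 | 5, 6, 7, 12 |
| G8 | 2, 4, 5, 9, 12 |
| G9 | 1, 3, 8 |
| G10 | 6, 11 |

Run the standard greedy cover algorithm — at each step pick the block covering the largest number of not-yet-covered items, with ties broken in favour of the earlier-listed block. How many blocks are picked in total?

5

Greedy: pick G3 (covers 5 new) → pick G8 (covers 4 new) → pick G7 (covers 2 new) → pick G6 (covers 1 new) → pick G9 (covers 1 new). Total picks: 5.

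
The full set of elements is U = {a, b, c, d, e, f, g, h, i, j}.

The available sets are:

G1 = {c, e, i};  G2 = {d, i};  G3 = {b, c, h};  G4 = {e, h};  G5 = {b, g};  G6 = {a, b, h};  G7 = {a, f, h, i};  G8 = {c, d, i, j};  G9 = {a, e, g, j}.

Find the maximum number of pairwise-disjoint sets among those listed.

G2, G4, G5 are pairwise disjoint (G2={d,i}; G4={e,h}; G5={b,g}).
Every remaining set overlaps one of these, and no 4 of the listed sets are pairwise disjoint, so 3 is the maximum.

3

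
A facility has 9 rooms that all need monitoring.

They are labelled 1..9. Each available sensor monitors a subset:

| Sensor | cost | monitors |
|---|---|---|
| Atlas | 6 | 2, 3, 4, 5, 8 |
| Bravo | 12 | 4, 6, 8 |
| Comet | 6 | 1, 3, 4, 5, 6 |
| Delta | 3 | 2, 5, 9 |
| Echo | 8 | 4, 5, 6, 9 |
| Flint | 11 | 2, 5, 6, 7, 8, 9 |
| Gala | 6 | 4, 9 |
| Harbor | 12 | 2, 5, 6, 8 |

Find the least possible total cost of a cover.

17

Comet, Flint together cover every room (Comet ∪ Flint = {1, 2, 3, 4, 5, 6, 7, 8, 9}); total cost 6 + 11 = 17.
The greedy pick Delta, Comet, Flint costs 20; no covering selection beats 17.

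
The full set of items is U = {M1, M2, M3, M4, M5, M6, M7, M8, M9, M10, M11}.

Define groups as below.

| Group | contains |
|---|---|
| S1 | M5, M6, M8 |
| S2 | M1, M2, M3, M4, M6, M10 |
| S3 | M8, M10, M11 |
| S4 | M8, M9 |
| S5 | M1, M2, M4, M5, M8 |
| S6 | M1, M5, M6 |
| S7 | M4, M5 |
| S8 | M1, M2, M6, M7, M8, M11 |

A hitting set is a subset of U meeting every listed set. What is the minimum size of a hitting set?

The 3 items {M5, M6, M8} hit every group.
No choice of 2 items meets every group, so 3 is the minimum.

3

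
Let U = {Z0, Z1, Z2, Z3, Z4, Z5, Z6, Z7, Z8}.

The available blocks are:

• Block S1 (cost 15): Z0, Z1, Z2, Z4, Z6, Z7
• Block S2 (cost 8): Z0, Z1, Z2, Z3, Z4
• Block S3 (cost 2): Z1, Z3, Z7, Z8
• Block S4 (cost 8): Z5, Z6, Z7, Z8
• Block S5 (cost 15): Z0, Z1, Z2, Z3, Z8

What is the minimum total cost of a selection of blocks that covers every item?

S2, S4 together cover every item (S2 ∪ S4 = {Z0, Z1, Z2, Z3, Z4, Z5, Z6, Z7, Z8}); total cost 8 + 8 = 16.
The greedy pick S3, S2, S4 costs 18; no covering selection beats 16.

16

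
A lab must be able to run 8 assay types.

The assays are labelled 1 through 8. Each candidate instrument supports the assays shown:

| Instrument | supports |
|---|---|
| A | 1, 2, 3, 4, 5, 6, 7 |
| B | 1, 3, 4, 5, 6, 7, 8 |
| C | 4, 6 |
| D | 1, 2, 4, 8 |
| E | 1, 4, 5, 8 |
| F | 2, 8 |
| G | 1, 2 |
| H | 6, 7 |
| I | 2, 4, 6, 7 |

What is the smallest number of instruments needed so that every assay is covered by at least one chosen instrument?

B and I together: B ∪ I = {1, 2, 3, 4, 5, 6, 7, 8} — every assay is covered.
No single instrument has all 8 assays (the largest, A, has 7), so 2 is optimal.

2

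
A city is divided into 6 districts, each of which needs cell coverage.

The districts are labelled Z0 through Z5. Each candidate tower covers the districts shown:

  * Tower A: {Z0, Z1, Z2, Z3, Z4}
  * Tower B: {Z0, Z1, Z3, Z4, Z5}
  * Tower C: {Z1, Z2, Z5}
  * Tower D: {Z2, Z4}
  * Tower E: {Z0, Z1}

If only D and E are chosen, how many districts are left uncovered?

Union of D, E = {Z0, Z1, Z2, Z4}.
Not covered: Z3, Z5 — 2 districts.

2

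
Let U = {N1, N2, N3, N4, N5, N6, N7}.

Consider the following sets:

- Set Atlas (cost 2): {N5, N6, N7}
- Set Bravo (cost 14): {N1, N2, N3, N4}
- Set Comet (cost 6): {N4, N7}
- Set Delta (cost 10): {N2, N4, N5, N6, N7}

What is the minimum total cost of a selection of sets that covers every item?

Atlas, Bravo together cover every item (Atlas ∪ Bravo = {N1, N2, N3, N4, N5, N6, N7}); total cost 2 + 14 = 16.
No covering selection has total cost below 16.

16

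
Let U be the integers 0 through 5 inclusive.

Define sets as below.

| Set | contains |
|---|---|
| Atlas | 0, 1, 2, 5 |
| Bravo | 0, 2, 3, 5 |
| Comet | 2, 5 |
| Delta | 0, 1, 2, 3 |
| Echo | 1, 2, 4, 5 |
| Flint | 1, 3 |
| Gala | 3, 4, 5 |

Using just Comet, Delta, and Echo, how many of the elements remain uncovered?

Union of Comet, Delta, Echo = {0, 1, 2, 3, 4, 5} — that's every element, so 0 are uncovered.

0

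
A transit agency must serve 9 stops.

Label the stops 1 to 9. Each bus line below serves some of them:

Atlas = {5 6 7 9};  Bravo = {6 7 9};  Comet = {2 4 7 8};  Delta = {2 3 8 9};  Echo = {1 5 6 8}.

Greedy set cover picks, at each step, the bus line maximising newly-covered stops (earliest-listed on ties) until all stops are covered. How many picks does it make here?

Greedy: pick Atlas (covers 4 new) → pick Comet (covers 3 new) → pick Delta (covers 1 new) → pick Echo (covers 1 new). Total picks: 4.
(The true minimum cover uses only 3 bus lines, so greedy is not optimal here.)

4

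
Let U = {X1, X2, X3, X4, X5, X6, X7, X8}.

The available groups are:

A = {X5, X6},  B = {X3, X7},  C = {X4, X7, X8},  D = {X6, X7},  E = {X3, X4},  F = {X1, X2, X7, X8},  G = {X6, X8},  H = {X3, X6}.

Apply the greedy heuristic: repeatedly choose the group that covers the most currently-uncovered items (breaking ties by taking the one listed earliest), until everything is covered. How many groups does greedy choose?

Greedy: pick F (covers 4 new) → pick A (covers 2 new) → pick E (covers 2 new). Total picks: 3.

3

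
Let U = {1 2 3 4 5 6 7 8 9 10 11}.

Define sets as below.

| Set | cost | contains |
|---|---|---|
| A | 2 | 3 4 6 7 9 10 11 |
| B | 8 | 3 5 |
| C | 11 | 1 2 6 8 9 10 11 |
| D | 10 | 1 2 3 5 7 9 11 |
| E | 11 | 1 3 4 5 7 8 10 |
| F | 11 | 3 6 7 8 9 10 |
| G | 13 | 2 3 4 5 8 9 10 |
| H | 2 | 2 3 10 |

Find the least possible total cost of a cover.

15

A, E, H together cover every item (A ∪ E ∪ H = {1, 2, 3, 4, 5, 6, 7, 8, 9, 10, 11}); total cost 2 + 11 + 2 = 15.
No covering selection has total cost below 15.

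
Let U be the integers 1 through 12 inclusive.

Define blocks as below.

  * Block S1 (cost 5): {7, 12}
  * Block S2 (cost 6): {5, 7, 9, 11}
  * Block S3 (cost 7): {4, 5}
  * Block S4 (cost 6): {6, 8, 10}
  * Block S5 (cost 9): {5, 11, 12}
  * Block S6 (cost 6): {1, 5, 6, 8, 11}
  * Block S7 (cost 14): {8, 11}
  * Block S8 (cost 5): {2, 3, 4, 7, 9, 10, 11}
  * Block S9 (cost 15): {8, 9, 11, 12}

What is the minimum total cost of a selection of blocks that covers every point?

S1, S6, S8 together cover every point (S1 ∪ S6 ∪ S8 = {1, 2, 3, 4, 5, 6, 7, 8, 9, 10, 11, 12}); total cost 5 + 6 + 5 = 16.
No covering selection has total cost below 16.

16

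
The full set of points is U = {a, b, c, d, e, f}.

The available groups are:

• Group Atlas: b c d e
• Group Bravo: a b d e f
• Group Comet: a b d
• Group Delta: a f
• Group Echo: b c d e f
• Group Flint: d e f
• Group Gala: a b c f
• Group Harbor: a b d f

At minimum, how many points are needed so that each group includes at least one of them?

2

H = {a, e} meets every group (each contains at least one member of H), and |H| = 2.
The groups Atlas, Delta are pairwise disjoint, so any hitting set needs a separate point for each — at least 2. Hence 2 is optimal.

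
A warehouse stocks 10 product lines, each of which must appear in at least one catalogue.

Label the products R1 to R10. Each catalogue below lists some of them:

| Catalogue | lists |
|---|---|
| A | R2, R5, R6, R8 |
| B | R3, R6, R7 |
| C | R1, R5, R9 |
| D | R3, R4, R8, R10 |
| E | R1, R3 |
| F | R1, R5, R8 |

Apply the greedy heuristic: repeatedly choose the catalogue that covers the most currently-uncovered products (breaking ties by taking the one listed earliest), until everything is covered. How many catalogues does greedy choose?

4

Greedy: pick A (covers 4 new) → pick D (covers 3 new) → pick C (covers 2 new) → pick B (covers 1 new). Total picks: 4.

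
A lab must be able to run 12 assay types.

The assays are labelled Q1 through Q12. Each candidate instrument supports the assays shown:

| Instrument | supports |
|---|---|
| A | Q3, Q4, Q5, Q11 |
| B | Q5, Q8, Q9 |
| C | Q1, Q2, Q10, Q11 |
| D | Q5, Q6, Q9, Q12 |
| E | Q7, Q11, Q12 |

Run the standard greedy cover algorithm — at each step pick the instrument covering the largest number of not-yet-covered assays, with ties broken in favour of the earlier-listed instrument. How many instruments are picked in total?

5

Greedy: pick A (covers 4 new) → pick C (covers 3 new) → pick D (covers 3 new) → pick B (covers 1 new) → pick E (covers 1 new). Total picks: 5.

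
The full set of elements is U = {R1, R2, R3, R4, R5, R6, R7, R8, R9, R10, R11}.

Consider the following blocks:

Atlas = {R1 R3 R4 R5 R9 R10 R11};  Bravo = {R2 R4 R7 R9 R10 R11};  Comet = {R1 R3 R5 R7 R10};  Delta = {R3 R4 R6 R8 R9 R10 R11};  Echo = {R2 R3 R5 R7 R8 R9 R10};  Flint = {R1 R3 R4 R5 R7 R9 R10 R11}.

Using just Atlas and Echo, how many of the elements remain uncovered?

Union of Atlas, Echo = {R1, R2, R3, R4, R5, R7, R8, R9, R10, R11}.
Not covered: R6 — 1 element.

1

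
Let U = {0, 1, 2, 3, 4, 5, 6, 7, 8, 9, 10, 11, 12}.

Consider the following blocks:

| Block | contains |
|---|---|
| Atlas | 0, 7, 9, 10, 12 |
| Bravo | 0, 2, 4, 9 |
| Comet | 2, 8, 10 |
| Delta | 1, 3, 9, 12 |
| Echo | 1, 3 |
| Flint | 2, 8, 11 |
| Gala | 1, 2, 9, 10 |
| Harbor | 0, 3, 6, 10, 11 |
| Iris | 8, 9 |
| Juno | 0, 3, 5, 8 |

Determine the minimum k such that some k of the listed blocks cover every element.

5

Take {Atlas, Bravo, Delta, Harbor, Juno}. Their union is {0, 1, 2, 3, 4, 5, 6, 7, 8, 9, 10, 11, 12}, which is all 13 elements.
No 4 of the 10 blocks cover everything (all 210 combinations miss at least one element), so 5 is optimal.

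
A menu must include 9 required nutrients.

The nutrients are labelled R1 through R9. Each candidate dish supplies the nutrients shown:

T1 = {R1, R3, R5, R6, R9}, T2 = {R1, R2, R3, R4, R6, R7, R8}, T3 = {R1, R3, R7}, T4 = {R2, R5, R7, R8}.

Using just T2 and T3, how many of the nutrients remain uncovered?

2

Union of T2, T3 = {R1, R2, R3, R4, R6, R7, R8}.
Not covered: R5, R9 — 2 nutrients.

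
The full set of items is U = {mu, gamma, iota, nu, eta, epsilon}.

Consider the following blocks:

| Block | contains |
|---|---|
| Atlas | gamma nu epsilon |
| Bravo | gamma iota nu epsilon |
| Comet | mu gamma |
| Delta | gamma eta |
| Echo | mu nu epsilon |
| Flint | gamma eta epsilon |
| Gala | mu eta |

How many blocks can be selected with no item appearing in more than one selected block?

2

Delta, Echo are pairwise disjoint (Delta={gamma,eta}; Echo={mu,nu,epsilon}).
Every remaining block overlaps one of these, and no 3 of the listed blocks are pairwise disjoint, so 2 is the maximum.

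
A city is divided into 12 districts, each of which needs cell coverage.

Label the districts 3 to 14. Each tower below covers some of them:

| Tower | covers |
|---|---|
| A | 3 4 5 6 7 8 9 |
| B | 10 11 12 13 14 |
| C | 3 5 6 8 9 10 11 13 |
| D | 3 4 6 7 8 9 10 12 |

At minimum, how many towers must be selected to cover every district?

Take {A, B}. Their union is {3, 4, 5, 6, 7, 8, 9, 10, 11, 12, 13, 14}, which is all 12 districts.
No single tower has all 12 districts (the largest, C, has 8), so 2 is optimal.

2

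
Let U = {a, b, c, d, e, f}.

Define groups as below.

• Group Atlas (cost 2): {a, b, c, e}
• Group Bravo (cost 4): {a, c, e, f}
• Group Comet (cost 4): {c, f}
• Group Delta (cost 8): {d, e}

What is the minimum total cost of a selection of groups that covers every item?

Atlas, Comet, Delta together cover every item (Atlas ∪ Comet ∪ Delta = {a, b, c, d, e, f}); total cost 2 + 4 + 8 = 14.
No covering selection has total cost below 14.

14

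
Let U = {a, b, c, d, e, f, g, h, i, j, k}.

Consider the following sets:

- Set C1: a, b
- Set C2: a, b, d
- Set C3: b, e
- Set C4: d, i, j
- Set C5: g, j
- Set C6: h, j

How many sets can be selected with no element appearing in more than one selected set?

C1, C6 are pairwise disjoint (C1={a,b}; C6={h,j}).
Every remaining set overlaps one of these, and no 3 of the listed sets are pairwise disjoint, so 2 is the maximum.

2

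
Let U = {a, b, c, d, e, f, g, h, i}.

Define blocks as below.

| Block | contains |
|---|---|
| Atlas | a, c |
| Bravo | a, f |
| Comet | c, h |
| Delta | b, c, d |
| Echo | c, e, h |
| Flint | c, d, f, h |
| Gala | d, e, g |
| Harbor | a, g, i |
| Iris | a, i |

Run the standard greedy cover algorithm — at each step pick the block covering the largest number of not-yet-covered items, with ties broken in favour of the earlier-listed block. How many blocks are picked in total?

4

Greedy: pick Flint (covers 4 new) → pick Harbor (covers 3 new) → pick Delta (covers 1 new) → pick Echo (covers 1 new). Total picks: 4.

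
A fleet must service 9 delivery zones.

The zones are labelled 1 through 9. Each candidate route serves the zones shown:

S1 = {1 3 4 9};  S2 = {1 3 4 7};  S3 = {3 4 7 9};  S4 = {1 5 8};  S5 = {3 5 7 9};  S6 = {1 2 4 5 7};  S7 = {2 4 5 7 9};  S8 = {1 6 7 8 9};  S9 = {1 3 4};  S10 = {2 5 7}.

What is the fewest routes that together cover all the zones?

3

S2 and S7 and S8 together: S2 ∪ S7 ∪ S8 = {1, 2, 3, 4, 5, 6, 7, 8, 9} — every zone is covered.
Only S8 contains 6, so S8 is forced; the remaining 4 zones need at least 2 more routes (each remaining route adds at most 3) — so at least 3 routes are needed, and 3 is optimal.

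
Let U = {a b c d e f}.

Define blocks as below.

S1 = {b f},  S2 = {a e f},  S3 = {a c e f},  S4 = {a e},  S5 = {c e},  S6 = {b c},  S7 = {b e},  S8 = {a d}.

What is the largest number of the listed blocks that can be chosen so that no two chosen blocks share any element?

3

S1, S5, S8 are pairwise disjoint (S1={b,f}; S5={c,e}; S8={a,d}).
Every remaining block overlaps one of these, and no 4 of the listed blocks are pairwise disjoint, so 3 is the maximum.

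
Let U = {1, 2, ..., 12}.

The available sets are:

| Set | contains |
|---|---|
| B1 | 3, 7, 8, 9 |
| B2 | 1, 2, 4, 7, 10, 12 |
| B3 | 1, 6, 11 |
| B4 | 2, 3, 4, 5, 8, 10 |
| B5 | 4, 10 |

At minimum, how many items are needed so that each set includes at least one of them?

H = {1, 8, 10} meets every set (each contains at least one member of H), and |H| = 3.
The sets B1, B3, B5 are pairwise disjoint, so any hitting set needs a separate item for each — at least 3. Hence 3 is optimal.

3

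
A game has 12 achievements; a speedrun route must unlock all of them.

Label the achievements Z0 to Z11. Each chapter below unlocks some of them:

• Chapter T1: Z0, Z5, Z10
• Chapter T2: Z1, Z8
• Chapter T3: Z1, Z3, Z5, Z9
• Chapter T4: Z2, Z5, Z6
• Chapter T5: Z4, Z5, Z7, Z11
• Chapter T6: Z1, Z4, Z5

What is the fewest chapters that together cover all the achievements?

Take {T1, T2, T3, T4, T5}. Their union is {Z0, Z1, Z2, Z3, Z4, Z5, Z6, Z7, Z8, Z9, Z10, Z11}, which is all 12 achievements.
No 4 of the 6 chapters cover everything (all 15 combinations miss at least one achievement), so 5 is optimal.

5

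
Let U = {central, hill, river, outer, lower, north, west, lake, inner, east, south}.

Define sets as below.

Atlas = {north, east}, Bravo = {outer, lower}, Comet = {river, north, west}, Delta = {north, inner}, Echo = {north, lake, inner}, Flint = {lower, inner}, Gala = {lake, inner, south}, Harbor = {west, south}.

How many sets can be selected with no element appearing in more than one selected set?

3

Atlas, Bravo, Harbor are pairwise disjoint (Atlas={north,east}; Bravo={outer,lower}; Harbor={west,south}).
Every remaining set overlaps one of these, and no 4 of the listed sets are pairwise disjoint, so 3 is the maximum.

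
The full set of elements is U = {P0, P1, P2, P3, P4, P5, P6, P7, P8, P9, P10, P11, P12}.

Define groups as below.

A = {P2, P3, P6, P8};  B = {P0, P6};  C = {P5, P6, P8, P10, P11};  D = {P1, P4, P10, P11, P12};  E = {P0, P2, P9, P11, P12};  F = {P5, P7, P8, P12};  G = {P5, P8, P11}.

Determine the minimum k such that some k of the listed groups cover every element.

4

A, D, E, and F cover everything between them: the union {P0, P1, P2, P3, P4, P5, P6, P7, P8, P9, P10, P11, P12} is all of U.
Only F contains P7, so F is forced; the remaining 9 elements need at least 3 more groups (each remaining group adds at most 4) — so at least 4 groups are needed, and 4 is optimal.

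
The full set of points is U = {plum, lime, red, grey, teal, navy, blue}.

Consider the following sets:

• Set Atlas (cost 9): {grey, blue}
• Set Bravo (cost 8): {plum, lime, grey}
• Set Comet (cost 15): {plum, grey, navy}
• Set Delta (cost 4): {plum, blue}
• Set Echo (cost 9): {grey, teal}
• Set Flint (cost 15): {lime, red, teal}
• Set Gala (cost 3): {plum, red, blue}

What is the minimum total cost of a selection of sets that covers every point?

Comet, Flint, Gala together cover every point (Comet ∪ Flint ∪ Gala = {plum, lime, red, grey, teal, navy, blue}); total cost 15 + 15 + 3 = 33.
The greedy pick Gala, Bravo, Echo, Comet costs 35; no covering selection beats 33.

33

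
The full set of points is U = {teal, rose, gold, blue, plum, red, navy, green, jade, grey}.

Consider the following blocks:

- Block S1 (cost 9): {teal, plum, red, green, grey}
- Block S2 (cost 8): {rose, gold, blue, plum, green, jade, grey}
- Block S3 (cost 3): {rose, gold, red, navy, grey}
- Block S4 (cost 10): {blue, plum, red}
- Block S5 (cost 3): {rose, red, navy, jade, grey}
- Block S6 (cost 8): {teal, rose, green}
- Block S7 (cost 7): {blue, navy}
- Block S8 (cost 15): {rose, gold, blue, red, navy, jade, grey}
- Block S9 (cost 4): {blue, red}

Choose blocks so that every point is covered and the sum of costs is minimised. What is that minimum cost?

S1, S3, S5, S9 together cover every point (S1 ∪ S3 ∪ S5 ∪ S9 = {teal, rose, gold, blue, plum, red, navy, green, jade, grey}); total cost 9 + 3 + 3 + 4 = 19.
No covering selection has total cost below 19.

19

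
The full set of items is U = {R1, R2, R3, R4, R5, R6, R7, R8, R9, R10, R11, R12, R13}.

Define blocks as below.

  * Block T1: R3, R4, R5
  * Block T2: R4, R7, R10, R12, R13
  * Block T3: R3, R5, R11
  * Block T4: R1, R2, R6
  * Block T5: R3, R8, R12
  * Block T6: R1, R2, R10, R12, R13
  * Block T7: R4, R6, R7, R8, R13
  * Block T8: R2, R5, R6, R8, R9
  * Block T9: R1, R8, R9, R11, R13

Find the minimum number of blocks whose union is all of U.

T3 and T6 and T7 and T9 together: T3 ∪ T6 ∪ T7 ∪ T9 = {R1, R2, R3, R4, R5, R6, R7, R8, R9, R10, R11, R12, R13} — every item is covered.
No 3 of the 9 blocks cover everything (all 84 combinations miss at least one item), so 4 is optimal.

4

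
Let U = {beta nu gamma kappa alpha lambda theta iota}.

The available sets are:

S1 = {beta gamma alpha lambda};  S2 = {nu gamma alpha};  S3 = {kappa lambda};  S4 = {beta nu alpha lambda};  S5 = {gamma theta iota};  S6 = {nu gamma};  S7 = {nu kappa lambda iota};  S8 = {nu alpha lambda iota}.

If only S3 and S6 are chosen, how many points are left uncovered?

4

Union of S3, S6 = {nu, gamma, kappa, lambda}.
Not covered: beta, alpha, theta, iota — 4 points.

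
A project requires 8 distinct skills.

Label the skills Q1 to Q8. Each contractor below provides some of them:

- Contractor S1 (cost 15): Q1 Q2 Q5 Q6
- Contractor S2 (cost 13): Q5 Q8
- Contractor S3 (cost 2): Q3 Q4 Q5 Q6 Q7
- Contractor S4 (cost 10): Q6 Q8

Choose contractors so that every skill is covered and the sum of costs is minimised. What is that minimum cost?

S1, S3, S4 together cover every skill (S1 ∪ S3 ∪ S4 = {Q1, Q2, Q3, Q4, Q5, Q6, Q7, Q8}); total cost 15 + 2 + 10 = 27.
No covering selection has total cost below 27.

27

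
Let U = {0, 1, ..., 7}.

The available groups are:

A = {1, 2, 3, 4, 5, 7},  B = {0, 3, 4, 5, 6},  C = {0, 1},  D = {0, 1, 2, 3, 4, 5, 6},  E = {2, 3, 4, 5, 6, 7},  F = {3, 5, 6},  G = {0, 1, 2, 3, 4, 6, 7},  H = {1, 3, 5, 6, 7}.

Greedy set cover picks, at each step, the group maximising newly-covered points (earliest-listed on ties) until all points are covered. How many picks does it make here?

Greedy: pick D (covers 7 new) → pick A (covers 1 new). Total picks: 2.

2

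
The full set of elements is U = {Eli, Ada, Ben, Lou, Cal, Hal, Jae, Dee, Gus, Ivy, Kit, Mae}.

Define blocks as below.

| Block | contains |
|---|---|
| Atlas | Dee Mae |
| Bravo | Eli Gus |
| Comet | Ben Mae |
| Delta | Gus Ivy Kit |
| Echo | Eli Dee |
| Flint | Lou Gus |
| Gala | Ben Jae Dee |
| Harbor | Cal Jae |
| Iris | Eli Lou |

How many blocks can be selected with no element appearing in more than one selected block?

Atlas, Delta, Harbor, Iris are pairwise disjoint (Atlas={Dee,Mae}; Delta={Gus,Ivy,Kit}; Harbor={Cal,Jae}; Iris={Eli,Lou}).
Every remaining block overlaps one of these, and no 5 of the listed blocks are pairwise disjoint, so 4 is the maximum.

4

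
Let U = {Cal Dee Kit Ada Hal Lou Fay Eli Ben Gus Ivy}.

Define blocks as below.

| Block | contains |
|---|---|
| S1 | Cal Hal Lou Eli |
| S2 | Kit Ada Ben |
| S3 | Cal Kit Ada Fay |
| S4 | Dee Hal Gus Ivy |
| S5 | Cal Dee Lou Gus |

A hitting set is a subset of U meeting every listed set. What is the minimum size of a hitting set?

H = {Cal, Dee, Kit} meets every block (each contains at least one member of H), and |H| = 3.
No choice of 2 elements meets every block, so 3 is the minimum.

3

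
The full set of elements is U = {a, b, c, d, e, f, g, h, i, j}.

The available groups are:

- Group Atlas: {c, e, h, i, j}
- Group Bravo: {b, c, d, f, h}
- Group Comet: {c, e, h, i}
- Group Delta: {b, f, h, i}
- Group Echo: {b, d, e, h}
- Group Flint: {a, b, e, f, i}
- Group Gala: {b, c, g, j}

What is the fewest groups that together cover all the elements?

3

Take {Bravo, Flint, Gala}. Their union is {a, b, c, d, e, f, g, h, i, j}, which is all 10 elements.
Only Flint contains a, so Flint is forced; the remaining 5 elements need at least 2 more groups (each remaining group adds at most 3) — so at least 3 groups are needed, and 3 is optimal.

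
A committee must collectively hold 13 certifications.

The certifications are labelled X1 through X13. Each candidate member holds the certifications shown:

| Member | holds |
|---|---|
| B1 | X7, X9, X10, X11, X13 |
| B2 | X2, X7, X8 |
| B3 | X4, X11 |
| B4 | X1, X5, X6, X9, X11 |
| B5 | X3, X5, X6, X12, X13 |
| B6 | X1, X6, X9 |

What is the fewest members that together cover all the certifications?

5

B1 and B2 and B3 and B5 and B6 together: B1 ∪ B2 ∪ B3 ∪ B5 ∪ B6 = {X1, X2, X3, X4, X5, X6, X7, X8, X9, X10, X11, X12, X13} — every certification is covered.
No 4 of the 6 members cover everything (all 15 combinations miss at least one certification), so 5 is optimal.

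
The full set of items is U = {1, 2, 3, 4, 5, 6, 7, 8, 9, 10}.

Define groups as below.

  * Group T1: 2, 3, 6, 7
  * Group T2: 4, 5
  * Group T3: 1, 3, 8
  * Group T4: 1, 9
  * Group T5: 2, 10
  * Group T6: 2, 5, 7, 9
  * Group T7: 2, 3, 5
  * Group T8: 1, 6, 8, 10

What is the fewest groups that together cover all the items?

4

T1, T2, T4, and T8 cover everything between them: the union {1, 2, 3, 4, 5, 6, 7, 8, 9, 10} is all of U.
No 3 of the 8 groups cover everything (all 56 combinations miss at least one item), so 4 is optimal.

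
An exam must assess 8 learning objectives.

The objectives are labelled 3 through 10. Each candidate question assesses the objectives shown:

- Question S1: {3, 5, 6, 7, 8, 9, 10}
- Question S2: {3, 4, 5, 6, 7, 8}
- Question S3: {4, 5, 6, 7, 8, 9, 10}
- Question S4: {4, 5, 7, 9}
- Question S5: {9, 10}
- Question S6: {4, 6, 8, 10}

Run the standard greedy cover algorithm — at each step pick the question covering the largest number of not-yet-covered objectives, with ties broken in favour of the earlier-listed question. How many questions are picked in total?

2

Greedy: pick S1 (covers 7 new) → pick S2 (covers 1 new). Total picks: 2.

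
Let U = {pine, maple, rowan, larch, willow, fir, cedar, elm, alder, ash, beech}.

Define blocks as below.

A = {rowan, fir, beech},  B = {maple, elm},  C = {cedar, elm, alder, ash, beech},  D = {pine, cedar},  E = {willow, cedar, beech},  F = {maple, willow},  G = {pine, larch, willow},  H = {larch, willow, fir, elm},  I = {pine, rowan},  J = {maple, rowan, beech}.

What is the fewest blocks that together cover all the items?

C, G, H, and J cover everything between them: the union {pine, maple, rowan, larch, willow, fir, cedar, elm, alder, ash, beech} is all of U.
No 3 of the 10 blocks cover everything (all 120 combinations miss at least one item), so 4 is optimal.

4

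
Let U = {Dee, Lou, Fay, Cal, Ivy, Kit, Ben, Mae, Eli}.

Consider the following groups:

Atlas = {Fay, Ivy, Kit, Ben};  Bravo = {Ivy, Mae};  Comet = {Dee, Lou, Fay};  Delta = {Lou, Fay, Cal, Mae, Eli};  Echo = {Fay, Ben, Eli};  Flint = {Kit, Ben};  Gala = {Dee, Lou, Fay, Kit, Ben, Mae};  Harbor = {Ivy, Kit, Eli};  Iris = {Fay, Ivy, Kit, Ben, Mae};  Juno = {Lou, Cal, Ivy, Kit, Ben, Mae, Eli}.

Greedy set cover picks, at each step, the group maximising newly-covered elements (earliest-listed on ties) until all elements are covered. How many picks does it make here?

Greedy: pick Juno (covers 7 new) → pick Comet (covers 2 new). Total picks: 2.

2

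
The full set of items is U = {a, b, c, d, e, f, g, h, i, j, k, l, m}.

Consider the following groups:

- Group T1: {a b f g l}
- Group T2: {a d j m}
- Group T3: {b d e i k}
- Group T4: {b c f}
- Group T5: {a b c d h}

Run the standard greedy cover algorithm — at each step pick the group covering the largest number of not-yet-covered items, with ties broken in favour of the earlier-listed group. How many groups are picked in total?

4

Greedy: pick T1 (covers 5 new) → pick T3 (covers 4 new) → pick T2 (covers 2 new) → pick T5 (covers 2 new). Total picks: 4.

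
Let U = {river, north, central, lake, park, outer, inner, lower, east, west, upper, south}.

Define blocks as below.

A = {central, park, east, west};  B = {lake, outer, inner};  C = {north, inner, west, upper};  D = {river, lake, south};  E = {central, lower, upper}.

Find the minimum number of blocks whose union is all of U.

Take {A, B, C, D, E}. Their union is {river, north, central, lake, park, outer, inner, lower, east, west, upper, south}, which is all 12 items.
No 4 of the 5 blocks cover everything (all 5 combinations miss at least one item), so 5 is optimal.

5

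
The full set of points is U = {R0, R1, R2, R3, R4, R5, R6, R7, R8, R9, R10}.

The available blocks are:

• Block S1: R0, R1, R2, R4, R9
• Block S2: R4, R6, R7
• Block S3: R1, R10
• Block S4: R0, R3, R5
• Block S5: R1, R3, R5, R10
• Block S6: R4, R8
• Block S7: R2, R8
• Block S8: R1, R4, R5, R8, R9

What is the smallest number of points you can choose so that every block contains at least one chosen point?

Take H = {R4, R5, R8, R10}. Each listed block contains at least one of these, so H is a hitting set of size 4.
The blocks S2, S3, S4, S7 are pairwise disjoint, so any hitting set needs a separate point for each — at least 4. Hence 4 is optimal.

4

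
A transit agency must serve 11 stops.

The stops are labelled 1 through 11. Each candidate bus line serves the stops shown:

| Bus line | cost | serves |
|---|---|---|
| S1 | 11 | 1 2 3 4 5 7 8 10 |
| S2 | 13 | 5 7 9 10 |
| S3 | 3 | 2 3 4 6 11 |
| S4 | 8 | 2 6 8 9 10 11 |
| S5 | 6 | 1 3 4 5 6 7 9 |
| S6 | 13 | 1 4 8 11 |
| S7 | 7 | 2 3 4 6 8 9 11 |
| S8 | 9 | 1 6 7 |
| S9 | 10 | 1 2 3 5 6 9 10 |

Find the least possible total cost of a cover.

14

S4, S5 together cover every stop (S4 ∪ S5 = {1, 2, 3, 4, 5, 6, 7, 8, 9, 10, 11}); total cost 8 + 6 = 14.
The greedy pick S3, S5, S4 costs 17; no covering selection beats 14.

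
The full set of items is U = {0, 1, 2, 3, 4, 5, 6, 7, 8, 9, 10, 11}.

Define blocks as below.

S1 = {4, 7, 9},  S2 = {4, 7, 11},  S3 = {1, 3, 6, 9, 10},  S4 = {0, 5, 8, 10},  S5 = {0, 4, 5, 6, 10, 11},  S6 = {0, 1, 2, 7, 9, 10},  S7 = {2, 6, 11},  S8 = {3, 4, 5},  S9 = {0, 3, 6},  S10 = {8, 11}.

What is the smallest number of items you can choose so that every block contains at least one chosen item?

H = {5, 6, 9, 11} meets every block (each contains at least one member of H), and |H| = 4.
No choice of 3 items meets every block, so 4 is the minimum.

4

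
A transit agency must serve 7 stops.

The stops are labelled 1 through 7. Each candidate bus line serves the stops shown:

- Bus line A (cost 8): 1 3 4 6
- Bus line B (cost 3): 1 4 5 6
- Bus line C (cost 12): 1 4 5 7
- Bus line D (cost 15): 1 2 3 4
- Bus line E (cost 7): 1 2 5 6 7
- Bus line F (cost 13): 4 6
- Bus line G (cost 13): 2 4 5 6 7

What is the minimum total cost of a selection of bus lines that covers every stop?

15

A, E together cover every stop (A ∪ E = {1, 2, 3, 4, 5, 6, 7}); total cost 8 + 7 = 15.
The greedy pick B, E, A costs 18; no covering selection beats 15.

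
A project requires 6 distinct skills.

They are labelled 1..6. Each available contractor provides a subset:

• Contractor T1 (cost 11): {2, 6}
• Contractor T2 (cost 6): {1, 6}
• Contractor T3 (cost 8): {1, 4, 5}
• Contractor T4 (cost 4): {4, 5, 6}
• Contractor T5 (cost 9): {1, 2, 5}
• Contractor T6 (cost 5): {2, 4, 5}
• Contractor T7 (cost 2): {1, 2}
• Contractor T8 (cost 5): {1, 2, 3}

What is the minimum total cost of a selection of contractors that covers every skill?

9

T4, T8 together cover every skill (T4 ∪ T8 = {1, 2, 3, 4, 5, 6}); total cost 4 + 5 = 9.
The greedy pick T7, T4, T8 costs 11; no covering selection beats 9.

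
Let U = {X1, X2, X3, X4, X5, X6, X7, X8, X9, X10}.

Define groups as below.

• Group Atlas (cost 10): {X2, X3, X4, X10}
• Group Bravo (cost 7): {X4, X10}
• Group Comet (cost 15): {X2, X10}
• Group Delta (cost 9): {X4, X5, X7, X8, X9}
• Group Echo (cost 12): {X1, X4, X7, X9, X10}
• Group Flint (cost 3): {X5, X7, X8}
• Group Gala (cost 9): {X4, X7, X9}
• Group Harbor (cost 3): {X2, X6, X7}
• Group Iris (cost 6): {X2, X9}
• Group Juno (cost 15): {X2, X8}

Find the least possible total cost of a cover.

28

Atlas, Echo, Flint, Harbor together cover every element (Atlas ∪ Echo ∪ Flint ∪ Harbor = {X1, X2, X3, X4, X5, X6, X7, X8, X9, X10}); total cost 10 + 12 + 3 + 3 = 28.
No covering selection has total cost below 28.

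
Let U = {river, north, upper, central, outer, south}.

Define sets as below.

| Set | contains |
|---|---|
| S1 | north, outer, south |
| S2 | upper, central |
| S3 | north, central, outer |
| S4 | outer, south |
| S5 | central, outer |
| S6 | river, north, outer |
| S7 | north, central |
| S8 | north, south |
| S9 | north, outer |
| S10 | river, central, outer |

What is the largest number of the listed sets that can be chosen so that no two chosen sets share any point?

2

S2, S6 are pairwise disjoint (S2={upper,central}; S6={river,north,outer}).
Every remaining set overlaps one of these, and no 3 of the listed sets are pairwise disjoint, so 2 is the maximum.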